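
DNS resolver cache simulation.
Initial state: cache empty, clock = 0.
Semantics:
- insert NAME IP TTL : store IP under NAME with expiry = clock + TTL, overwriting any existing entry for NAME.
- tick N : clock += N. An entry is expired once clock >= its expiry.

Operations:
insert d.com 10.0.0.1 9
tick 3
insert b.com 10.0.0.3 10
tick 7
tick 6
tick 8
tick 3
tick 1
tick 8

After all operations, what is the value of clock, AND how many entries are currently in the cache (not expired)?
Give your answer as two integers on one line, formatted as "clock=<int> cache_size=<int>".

Answer: clock=36 cache_size=0

Derivation:
Op 1: insert d.com -> 10.0.0.1 (expiry=0+9=9). clock=0
Op 2: tick 3 -> clock=3.
Op 3: insert b.com -> 10.0.0.3 (expiry=3+10=13). clock=3
Op 4: tick 7 -> clock=10. purged={d.com}
Op 5: tick 6 -> clock=16. purged={b.com}
Op 6: tick 8 -> clock=24.
Op 7: tick 3 -> clock=27.
Op 8: tick 1 -> clock=28.
Op 9: tick 8 -> clock=36.
Final clock = 36
Final cache (unexpired): {} -> size=0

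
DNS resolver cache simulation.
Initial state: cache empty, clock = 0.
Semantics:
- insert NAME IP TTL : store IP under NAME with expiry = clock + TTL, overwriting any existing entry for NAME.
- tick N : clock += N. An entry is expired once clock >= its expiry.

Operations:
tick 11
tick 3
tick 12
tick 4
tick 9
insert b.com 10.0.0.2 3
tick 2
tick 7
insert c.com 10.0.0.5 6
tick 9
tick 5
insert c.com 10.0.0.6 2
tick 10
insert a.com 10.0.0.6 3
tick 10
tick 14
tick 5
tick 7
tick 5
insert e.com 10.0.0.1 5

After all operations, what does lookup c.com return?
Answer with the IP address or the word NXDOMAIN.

Answer: NXDOMAIN

Derivation:
Op 1: tick 11 -> clock=11.
Op 2: tick 3 -> clock=14.
Op 3: tick 12 -> clock=26.
Op 4: tick 4 -> clock=30.
Op 5: tick 9 -> clock=39.
Op 6: insert b.com -> 10.0.0.2 (expiry=39+3=42). clock=39
Op 7: tick 2 -> clock=41.
Op 8: tick 7 -> clock=48. purged={b.com}
Op 9: insert c.com -> 10.0.0.5 (expiry=48+6=54). clock=48
Op 10: tick 9 -> clock=57. purged={c.com}
Op 11: tick 5 -> clock=62.
Op 12: insert c.com -> 10.0.0.6 (expiry=62+2=64). clock=62
Op 13: tick 10 -> clock=72. purged={c.com}
Op 14: insert a.com -> 10.0.0.6 (expiry=72+3=75). clock=72
Op 15: tick 10 -> clock=82. purged={a.com}
Op 16: tick 14 -> clock=96.
Op 17: tick 5 -> clock=101.
Op 18: tick 7 -> clock=108.
Op 19: tick 5 -> clock=113.
Op 20: insert e.com -> 10.0.0.1 (expiry=113+5=118). clock=113
lookup c.com: not in cache (expired or never inserted)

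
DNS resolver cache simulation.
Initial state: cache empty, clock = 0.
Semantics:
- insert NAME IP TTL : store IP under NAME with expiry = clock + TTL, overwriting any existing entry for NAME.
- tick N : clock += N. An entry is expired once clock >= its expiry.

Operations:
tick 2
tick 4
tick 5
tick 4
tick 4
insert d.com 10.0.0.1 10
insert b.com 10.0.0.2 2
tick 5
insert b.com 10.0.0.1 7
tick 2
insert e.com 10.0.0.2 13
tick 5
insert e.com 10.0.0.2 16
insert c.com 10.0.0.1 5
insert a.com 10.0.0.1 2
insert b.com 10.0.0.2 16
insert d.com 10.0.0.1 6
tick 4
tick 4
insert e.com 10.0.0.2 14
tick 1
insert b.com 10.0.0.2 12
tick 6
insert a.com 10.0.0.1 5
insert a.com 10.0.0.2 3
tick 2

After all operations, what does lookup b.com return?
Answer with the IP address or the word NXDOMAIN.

Op 1: tick 2 -> clock=2.
Op 2: tick 4 -> clock=6.
Op 3: tick 5 -> clock=11.
Op 4: tick 4 -> clock=15.
Op 5: tick 4 -> clock=19.
Op 6: insert d.com -> 10.0.0.1 (expiry=19+10=29). clock=19
Op 7: insert b.com -> 10.0.0.2 (expiry=19+2=21). clock=19
Op 8: tick 5 -> clock=24. purged={b.com}
Op 9: insert b.com -> 10.0.0.1 (expiry=24+7=31). clock=24
Op 10: tick 2 -> clock=26.
Op 11: insert e.com -> 10.0.0.2 (expiry=26+13=39). clock=26
Op 12: tick 5 -> clock=31. purged={b.com,d.com}
Op 13: insert e.com -> 10.0.0.2 (expiry=31+16=47). clock=31
Op 14: insert c.com -> 10.0.0.1 (expiry=31+5=36). clock=31
Op 15: insert a.com -> 10.0.0.1 (expiry=31+2=33). clock=31
Op 16: insert b.com -> 10.0.0.2 (expiry=31+16=47). clock=31
Op 17: insert d.com -> 10.0.0.1 (expiry=31+6=37). clock=31
Op 18: tick 4 -> clock=35. purged={a.com}
Op 19: tick 4 -> clock=39. purged={c.com,d.com}
Op 20: insert e.com -> 10.0.0.2 (expiry=39+14=53). clock=39
Op 21: tick 1 -> clock=40.
Op 22: insert b.com -> 10.0.0.2 (expiry=40+12=52). clock=40
Op 23: tick 6 -> clock=46.
Op 24: insert a.com -> 10.0.0.1 (expiry=46+5=51). clock=46
Op 25: insert a.com -> 10.0.0.2 (expiry=46+3=49). clock=46
Op 26: tick 2 -> clock=48.
lookup b.com: present, ip=10.0.0.2 expiry=52 > clock=48

Answer: 10.0.0.2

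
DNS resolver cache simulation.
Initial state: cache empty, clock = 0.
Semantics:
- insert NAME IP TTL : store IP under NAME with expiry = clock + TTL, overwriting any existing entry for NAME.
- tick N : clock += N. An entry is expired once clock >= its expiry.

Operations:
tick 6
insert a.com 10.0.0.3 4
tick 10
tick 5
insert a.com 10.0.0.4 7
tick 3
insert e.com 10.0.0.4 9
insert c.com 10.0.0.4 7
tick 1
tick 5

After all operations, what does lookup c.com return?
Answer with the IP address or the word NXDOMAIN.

Op 1: tick 6 -> clock=6.
Op 2: insert a.com -> 10.0.0.3 (expiry=6+4=10). clock=6
Op 3: tick 10 -> clock=16. purged={a.com}
Op 4: tick 5 -> clock=21.
Op 5: insert a.com -> 10.0.0.4 (expiry=21+7=28). clock=21
Op 6: tick 3 -> clock=24.
Op 7: insert e.com -> 10.0.0.4 (expiry=24+9=33). clock=24
Op 8: insert c.com -> 10.0.0.4 (expiry=24+7=31). clock=24
Op 9: tick 1 -> clock=25.
Op 10: tick 5 -> clock=30. purged={a.com}
lookup c.com: present, ip=10.0.0.4 expiry=31 > clock=30

Answer: 10.0.0.4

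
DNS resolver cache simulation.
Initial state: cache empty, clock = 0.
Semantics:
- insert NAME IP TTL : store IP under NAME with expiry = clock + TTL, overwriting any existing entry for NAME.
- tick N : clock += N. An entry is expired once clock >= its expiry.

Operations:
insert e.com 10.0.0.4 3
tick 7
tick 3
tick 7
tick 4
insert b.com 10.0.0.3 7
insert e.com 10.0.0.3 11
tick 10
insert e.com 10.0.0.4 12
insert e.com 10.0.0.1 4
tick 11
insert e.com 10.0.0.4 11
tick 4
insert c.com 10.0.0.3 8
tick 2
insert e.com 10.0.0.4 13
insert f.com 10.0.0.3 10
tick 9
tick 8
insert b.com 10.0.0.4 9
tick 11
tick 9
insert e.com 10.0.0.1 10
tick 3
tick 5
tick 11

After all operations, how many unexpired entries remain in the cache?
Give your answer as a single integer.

Op 1: insert e.com -> 10.0.0.4 (expiry=0+3=3). clock=0
Op 2: tick 7 -> clock=7. purged={e.com}
Op 3: tick 3 -> clock=10.
Op 4: tick 7 -> clock=17.
Op 5: tick 4 -> clock=21.
Op 6: insert b.com -> 10.0.0.3 (expiry=21+7=28). clock=21
Op 7: insert e.com -> 10.0.0.3 (expiry=21+11=32). clock=21
Op 8: tick 10 -> clock=31. purged={b.com}
Op 9: insert e.com -> 10.0.0.4 (expiry=31+12=43). clock=31
Op 10: insert e.com -> 10.0.0.1 (expiry=31+4=35). clock=31
Op 11: tick 11 -> clock=42. purged={e.com}
Op 12: insert e.com -> 10.0.0.4 (expiry=42+11=53). clock=42
Op 13: tick 4 -> clock=46.
Op 14: insert c.com -> 10.0.0.3 (expiry=46+8=54). clock=46
Op 15: tick 2 -> clock=48.
Op 16: insert e.com -> 10.0.0.4 (expiry=48+13=61). clock=48
Op 17: insert f.com -> 10.0.0.3 (expiry=48+10=58). clock=48
Op 18: tick 9 -> clock=57. purged={c.com}
Op 19: tick 8 -> clock=65. purged={e.com,f.com}
Op 20: insert b.com -> 10.0.0.4 (expiry=65+9=74). clock=65
Op 21: tick 11 -> clock=76. purged={b.com}
Op 22: tick 9 -> clock=85.
Op 23: insert e.com -> 10.0.0.1 (expiry=85+10=95). clock=85
Op 24: tick 3 -> clock=88.
Op 25: tick 5 -> clock=93.
Op 26: tick 11 -> clock=104. purged={e.com}
Final cache (unexpired): {} -> size=0

Answer: 0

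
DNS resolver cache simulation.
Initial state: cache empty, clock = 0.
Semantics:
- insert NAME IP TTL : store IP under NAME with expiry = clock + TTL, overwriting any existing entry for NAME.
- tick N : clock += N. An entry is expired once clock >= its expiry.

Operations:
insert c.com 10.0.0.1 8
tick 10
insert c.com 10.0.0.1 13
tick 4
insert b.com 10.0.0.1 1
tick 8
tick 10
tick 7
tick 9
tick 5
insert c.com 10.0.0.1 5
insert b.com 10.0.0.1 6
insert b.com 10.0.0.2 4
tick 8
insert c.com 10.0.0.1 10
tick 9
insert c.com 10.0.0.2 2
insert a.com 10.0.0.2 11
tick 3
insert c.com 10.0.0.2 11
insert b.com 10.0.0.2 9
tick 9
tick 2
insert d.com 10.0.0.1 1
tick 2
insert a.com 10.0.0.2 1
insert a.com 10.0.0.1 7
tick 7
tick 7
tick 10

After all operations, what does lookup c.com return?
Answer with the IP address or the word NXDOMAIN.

Op 1: insert c.com -> 10.0.0.1 (expiry=0+8=8). clock=0
Op 2: tick 10 -> clock=10. purged={c.com}
Op 3: insert c.com -> 10.0.0.1 (expiry=10+13=23). clock=10
Op 4: tick 4 -> clock=14.
Op 5: insert b.com -> 10.0.0.1 (expiry=14+1=15). clock=14
Op 6: tick 8 -> clock=22. purged={b.com}
Op 7: tick 10 -> clock=32. purged={c.com}
Op 8: tick 7 -> clock=39.
Op 9: tick 9 -> clock=48.
Op 10: tick 5 -> clock=53.
Op 11: insert c.com -> 10.0.0.1 (expiry=53+5=58). clock=53
Op 12: insert b.com -> 10.0.0.1 (expiry=53+6=59). clock=53
Op 13: insert b.com -> 10.0.0.2 (expiry=53+4=57). clock=53
Op 14: tick 8 -> clock=61. purged={b.com,c.com}
Op 15: insert c.com -> 10.0.0.1 (expiry=61+10=71). clock=61
Op 16: tick 9 -> clock=70.
Op 17: insert c.com -> 10.0.0.2 (expiry=70+2=72). clock=70
Op 18: insert a.com -> 10.0.0.2 (expiry=70+11=81). clock=70
Op 19: tick 3 -> clock=73. purged={c.com}
Op 20: insert c.com -> 10.0.0.2 (expiry=73+11=84). clock=73
Op 21: insert b.com -> 10.0.0.2 (expiry=73+9=82). clock=73
Op 22: tick 9 -> clock=82. purged={a.com,b.com}
Op 23: tick 2 -> clock=84. purged={c.com}
Op 24: insert d.com -> 10.0.0.1 (expiry=84+1=85). clock=84
Op 25: tick 2 -> clock=86. purged={d.com}
Op 26: insert a.com -> 10.0.0.2 (expiry=86+1=87). clock=86
Op 27: insert a.com -> 10.0.0.1 (expiry=86+7=93). clock=86
Op 28: tick 7 -> clock=93. purged={a.com}
Op 29: tick 7 -> clock=100.
Op 30: tick 10 -> clock=110.
lookup c.com: not in cache (expired or never inserted)

Answer: NXDOMAIN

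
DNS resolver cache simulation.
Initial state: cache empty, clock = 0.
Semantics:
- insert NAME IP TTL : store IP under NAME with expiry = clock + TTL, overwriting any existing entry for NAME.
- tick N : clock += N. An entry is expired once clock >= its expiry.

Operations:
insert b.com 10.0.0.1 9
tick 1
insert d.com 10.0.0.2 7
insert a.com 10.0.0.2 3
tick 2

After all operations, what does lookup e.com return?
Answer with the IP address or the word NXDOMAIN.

Op 1: insert b.com -> 10.0.0.1 (expiry=0+9=9). clock=0
Op 2: tick 1 -> clock=1.
Op 3: insert d.com -> 10.0.0.2 (expiry=1+7=8). clock=1
Op 4: insert a.com -> 10.0.0.2 (expiry=1+3=4). clock=1
Op 5: tick 2 -> clock=3.
lookup e.com: not in cache (expired or never inserted)

Answer: NXDOMAIN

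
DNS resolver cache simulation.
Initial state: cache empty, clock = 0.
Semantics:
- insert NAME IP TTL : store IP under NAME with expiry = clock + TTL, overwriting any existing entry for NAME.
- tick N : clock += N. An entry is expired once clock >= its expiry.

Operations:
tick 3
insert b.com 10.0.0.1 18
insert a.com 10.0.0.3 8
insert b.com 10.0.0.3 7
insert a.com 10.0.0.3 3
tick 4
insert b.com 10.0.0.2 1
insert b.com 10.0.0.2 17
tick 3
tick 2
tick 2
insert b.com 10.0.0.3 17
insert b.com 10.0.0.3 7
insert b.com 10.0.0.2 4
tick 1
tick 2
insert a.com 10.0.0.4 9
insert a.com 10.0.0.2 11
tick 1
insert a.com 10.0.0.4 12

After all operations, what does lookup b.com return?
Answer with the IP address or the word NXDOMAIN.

Answer: NXDOMAIN

Derivation:
Op 1: tick 3 -> clock=3.
Op 2: insert b.com -> 10.0.0.1 (expiry=3+18=21). clock=3
Op 3: insert a.com -> 10.0.0.3 (expiry=3+8=11). clock=3
Op 4: insert b.com -> 10.0.0.3 (expiry=3+7=10). clock=3
Op 5: insert a.com -> 10.0.0.3 (expiry=3+3=6). clock=3
Op 6: tick 4 -> clock=7. purged={a.com}
Op 7: insert b.com -> 10.0.0.2 (expiry=7+1=8). clock=7
Op 8: insert b.com -> 10.0.0.2 (expiry=7+17=24). clock=7
Op 9: tick 3 -> clock=10.
Op 10: tick 2 -> clock=12.
Op 11: tick 2 -> clock=14.
Op 12: insert b.com -> 10.0.0.3 (expiry=14+17=31). clock=14
Op 13: insert b.com -> 10.0.0.3 (expiry=14+7=21). clock=14
Op 14: insert b.com -> 10.0.0.2 (expiry=14+4=18). clock=14
Op 15: tick 1 -> clock=15.
Op 16: tick 2 -> clock=17.
Op 17: insert a.com -> 10.0.0.4 (expiry=17+9=26). clock=17
Op 18: insert a.com -> 10.0.0.2 (expiry=17+11=28). clock=17
Op 19: tick 1 -> clock=18. purged={b.com}
Op 20: insert a.com -> 10.0.0.4 (expiry=18+12=30). clock=18
lookup b.com: not in cache (expired or never inserted)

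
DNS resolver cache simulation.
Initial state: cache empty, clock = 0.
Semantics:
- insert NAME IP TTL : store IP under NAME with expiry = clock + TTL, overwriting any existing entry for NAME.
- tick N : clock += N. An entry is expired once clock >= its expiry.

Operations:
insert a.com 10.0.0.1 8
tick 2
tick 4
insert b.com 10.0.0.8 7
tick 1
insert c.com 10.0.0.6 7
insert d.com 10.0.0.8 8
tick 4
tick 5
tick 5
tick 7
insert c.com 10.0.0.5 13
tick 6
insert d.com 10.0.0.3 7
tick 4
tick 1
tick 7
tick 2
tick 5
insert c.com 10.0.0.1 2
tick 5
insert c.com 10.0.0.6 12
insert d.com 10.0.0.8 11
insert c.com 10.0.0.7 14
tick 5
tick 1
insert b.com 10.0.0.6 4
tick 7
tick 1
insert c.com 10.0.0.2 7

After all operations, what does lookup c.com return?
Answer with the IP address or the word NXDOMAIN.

Answer: 10.0.0.2

Derivation:
Op 1: insert a.com -> 10.0.0.1 (expiry=0+8=8). clock=0
Op 2: tick 2 -> clock=2.
Op 3: tick 4 -> clock=6.
Op 4: insert b.com -> 10.0.0.8 (expiry=6+7=13). clock=6
Op 5: tick 1 -> clock=7.
Op 6: insert c.com -> 10.0.0.6 (expiry=7+7=14). clock=7
Op 7: insert d.com -> 10.0.0.8 (expiry=7+8=15). clock=7
Op 8: tick 4 -> clock=11. purged={a.com}
Op 9: tick 5 -> clock=16. purged={b.com,c.com,d.com}
Op 10: tick 5 -> clock=21.
Op 11: tick 7 -> clock=28.
Op 12: insert c.com -> 10.0.0.5 (expiry=28+13=41). clock=28
Op 13: tick 6 -> clock=34.
Op 14: insert d.com -> 10.0.0.3 (expiry=34+7=41). clock=34
Op 15: tick 4 -> clock=38.
Op 16: tick 1 -> clock=39.
Op 17: tick 7 -> clock=46. purged={c.com,d.com}
Op 18: tick 2 -> clock=48.
Op 19: tick 5 -> clock=53.
Op 20: insert c.com -> 10.0.0.1 (expiry=53+2=55). clock=53
Op 21: tick 5 -> clock=58. purged={c.com}
Op 22: insert c.com -> 10.0.0.6 (expiry=58+12=70). clock=58
Op 23: insert d.com -> 10.0.0.8 (expiry=58+11=69). clock=58
Op 24: insert c.com -> 10.0.0.7 (expiry=58+14=72). clock=58
Op 25: tick 5 -> clock=63.
Op 26: tick 1 -> clock=64.
Op 27: insert b.com -> 10.0.0.6 (expiry=64+4=68). clock=64
Op 28: tick 7 -> clock=71. purged={b.com,d.com}
Op 29: tick 1 -> clock=72. purged={c.com}
Op 30: insert c.com -> 10.0.0.2 (expiry=72+7=79). clock=72
lookup c.com: present, ip=10.0.0.2 expiry=79 > clock=72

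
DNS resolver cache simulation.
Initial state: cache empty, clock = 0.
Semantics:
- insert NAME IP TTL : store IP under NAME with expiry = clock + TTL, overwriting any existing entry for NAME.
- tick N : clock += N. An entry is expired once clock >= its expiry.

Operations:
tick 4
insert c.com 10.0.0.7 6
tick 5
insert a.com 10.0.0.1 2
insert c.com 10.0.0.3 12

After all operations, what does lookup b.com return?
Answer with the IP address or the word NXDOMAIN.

Op 1: tick 4 -> clock=4.
Op 2: insert c.com -> 10.0.0.7 (expiry=4+6=10). clock=4
Op 3: tick 5 -> clock=9.
Op 4: insert a.com -> 10.0.0.1 (expiry=9+2=11). clock=9
Op 5: insert c.com -> 10.0.0.3 (expiry=9+12=21). clock=9
lookup b.com: not in cache (expired or never inserted)

Answer: NXDOMAIN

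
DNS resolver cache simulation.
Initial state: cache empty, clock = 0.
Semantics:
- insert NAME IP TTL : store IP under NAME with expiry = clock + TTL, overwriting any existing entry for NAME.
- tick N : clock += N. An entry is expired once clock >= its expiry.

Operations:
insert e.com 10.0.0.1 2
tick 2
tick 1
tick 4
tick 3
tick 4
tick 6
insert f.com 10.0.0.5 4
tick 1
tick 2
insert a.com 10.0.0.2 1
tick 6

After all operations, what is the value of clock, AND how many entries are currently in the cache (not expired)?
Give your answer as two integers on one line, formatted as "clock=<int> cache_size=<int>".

Answer: clock=29 cache_size=0

Derivation:
Op 1: insert e.com -> 10.0.0.1 (expiry=0+2=2). clock=0
Op 2: tick 2 -> clock=2. purged={e.com}
Op 3: tick 1 -> clock=3.
Op 4: tick 4 -> clock=7.
Op 5: tick 3 -> clock=10.
Op 6: tick 4 -> clock=14.
Op 7: tick 6 -> clock=20.
Op 8: insert f.com -> 10.0.0.5 (expiry=20+4=24). clock=20
Op 9: tick 1 -> clock=21.
Op 10: tick 2 -> clock=23.
Op 11: insert a.com -> 10.0.0.2 (expiry=23+1=24). clock=23
Op 12: tick 6 -> clock=29. purged={a.com,f.com}
Final clock = 29
Final cache (unexpired): {} -> size=0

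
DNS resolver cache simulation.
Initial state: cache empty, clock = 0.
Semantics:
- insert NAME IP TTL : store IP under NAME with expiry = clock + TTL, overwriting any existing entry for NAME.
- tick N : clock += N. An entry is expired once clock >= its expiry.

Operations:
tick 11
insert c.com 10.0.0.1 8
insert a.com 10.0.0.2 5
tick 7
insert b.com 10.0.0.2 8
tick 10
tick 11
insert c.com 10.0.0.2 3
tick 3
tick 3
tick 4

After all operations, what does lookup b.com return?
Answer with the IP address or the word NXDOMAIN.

Answer: NXDOMAIN

Derivation:
Op 1: tick 11 -> clock=11.
Op 2: insert c.com -> 10.0.0.1 (expiry=11+8=19). clock=11
Op 3: insert a.com -> 10.0.0.2 (expiry=11+5=16). clock=11
Op 4: tick 7 -> clock=18. purged={a.com}
Op 5: insert b.com -> 10.0.0.2 (expiry=18+8=26). clock=18
Op 6: tick 10 -> clock=28. purged={b.com,c.com}
Op 7: tick 11 -> clock=39.
Op 8: insert c.com -> 10.0.0.2 (expiry=39+3=42). clock=39
Op 9: tick 3 -> clock=42. purged={c.com}
Op 10: tick 3 -> clock=45.
Op 11: tick 4 -> clock=49.
lookup b.com: not in cache (expired or never inserted)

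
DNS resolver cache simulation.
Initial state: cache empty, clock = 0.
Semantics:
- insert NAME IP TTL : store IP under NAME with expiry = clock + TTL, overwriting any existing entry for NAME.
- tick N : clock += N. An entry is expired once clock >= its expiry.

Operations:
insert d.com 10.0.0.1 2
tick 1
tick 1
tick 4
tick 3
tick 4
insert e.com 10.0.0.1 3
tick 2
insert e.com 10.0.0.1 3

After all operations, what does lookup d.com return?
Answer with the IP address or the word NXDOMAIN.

Op 1: insert d.com -> 10.0.0.1 (expiry=0+2=2). clock=0
Op 2: tick 1 -> clock=1.
Op 3: tick 1 -> clock=2. purged={d.com}
Op 4: tick 4 -> clock=6.
Op 5: tick 3 -> clock=9.
Op 6: tick 4 -> clock=13.
Op 7: insert e.com -> 10.0.0.1 (expiry=13+3=16). clock=13
Op 8: tick 2 -> clock=15.
Op 9: insert e.com -> 10.0.0.1 (expiry=15+3=18). clock=15
lookup d.com: not in cache (expired or never inserted)

Answer: NXDOMAIN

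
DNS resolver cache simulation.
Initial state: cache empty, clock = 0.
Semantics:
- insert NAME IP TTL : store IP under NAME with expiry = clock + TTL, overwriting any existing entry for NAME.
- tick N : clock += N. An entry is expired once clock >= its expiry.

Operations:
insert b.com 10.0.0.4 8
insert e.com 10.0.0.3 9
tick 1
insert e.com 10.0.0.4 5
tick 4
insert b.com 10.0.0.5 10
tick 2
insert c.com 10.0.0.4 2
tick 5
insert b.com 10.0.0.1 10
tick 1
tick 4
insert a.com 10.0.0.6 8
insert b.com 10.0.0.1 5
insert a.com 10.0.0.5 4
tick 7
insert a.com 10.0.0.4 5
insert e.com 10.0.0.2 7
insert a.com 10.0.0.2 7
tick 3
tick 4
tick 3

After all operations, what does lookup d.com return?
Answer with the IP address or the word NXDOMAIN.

Answer: NXDOMAIN

Derivation:
Op 1: insert b.com -> 10.0.0.4 (expiry=0+8=8). clock=0
Op 2: insert e.com -> 10.0.0.3 (expiry=0+9=9). clock=0
Op 3: tick 1 -> clock=1.
Op 4: insert e.com -> 10.0.0.4 (expiry=1+5=6). clock=1
Op 5: tick 4 -> clock=5.
Op 6: insert b.com -> 10.0.0.5 (expiry=5+10=15). clock=5
Op 7: tick 2 -> clock=7. purged={e.com}
Op 8: insert c.com -> 10.0.0.4 (expiry=7+2=9). clock=7
Op 9: tick 5 -> clock=12. purged={c.com}
Op 10: insert b.com -> 10.0.0.1 (expiry=12+10=22). clock=12
Op 11: tick 1 -> clock=13.
Op 12: tick 4 -> clock=17.
Op 13: insert a.com -> 10.0.0.6 (expiry=17+8=25). clock=17
Op 14: insert b.com -> 10.0.0.1 (expiry=17+5=22). clock=17
Op 15: insert a.com -> 10.0.0.5 (expiry=17+4=21). clock=17
Op 16: tick 7 -> clock=24. purged={a.com,b.com}
Op 17: insert a.com -> 10.0.0.4 (expiry=24+5=29). clock=24
Op 18: insert e.com -> 10.0.0.2 (expiry=24+7=31). clock=24
Op 19: insert a.com -> 10.0.0.2 (expiry=24+7=31). clock=24
Op 20: tick 3 -> clock=27.
Op 21: tick 4 -> clock=31. purged={a.com,e.com}
Op 22: tick 3 -> clock=34.
lookup d.com: not in cache (expired or never inserted)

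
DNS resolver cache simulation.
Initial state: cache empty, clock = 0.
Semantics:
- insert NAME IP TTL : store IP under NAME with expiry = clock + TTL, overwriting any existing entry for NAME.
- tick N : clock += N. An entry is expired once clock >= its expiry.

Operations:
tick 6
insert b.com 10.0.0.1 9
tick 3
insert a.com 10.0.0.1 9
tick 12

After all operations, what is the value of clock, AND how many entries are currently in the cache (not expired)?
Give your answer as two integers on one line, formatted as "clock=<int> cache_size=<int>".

Answer: clock=21 cache_size=0

Derivation:
Op 1: tick 6 -> clock=6.
Op 2: insert b.com -> 10.0.0.1 (expiry=6+9=15). clock=6
Op 3: tick 3 -> clock=9.
Op 4: insert a.com -> 10.0.0.1 (expiry=9+9=18). clock=9
Op 5: tick 12 -> clock=21. purged={a.com,b.com}
Final clock = 21
Final cache (unexpired): {} -> size=0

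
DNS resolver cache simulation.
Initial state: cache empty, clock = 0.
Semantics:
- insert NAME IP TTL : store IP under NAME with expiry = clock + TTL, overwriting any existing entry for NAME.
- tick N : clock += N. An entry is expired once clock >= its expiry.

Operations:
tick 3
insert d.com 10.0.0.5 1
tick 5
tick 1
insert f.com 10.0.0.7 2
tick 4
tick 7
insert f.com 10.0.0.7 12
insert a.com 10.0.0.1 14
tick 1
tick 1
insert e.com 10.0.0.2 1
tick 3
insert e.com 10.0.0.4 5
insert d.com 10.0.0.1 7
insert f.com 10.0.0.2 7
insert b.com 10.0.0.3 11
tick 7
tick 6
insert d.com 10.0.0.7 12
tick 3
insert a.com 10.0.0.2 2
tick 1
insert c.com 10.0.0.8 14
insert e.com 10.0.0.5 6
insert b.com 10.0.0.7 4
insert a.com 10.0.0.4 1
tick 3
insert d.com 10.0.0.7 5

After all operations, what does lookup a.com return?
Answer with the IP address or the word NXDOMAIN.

Answer: NXDOMAIN

Derivation:
Op 1: tick 3 -> clock=3.
Op 2: insert d.com -> 10.0.0.5 (expiry=3+1=4). clock=3
Op 3: tick 5 -> clock=8. purged={d.com}
Op 4: tick 1 -> clock=9.
Op 5: insert f.com -> 10.0.0.7 (expiry=9+2=11). clock=9
Op 6: tick 4 -> clock=13. purged={f.com}
Op 7: tick 7 -> clock=20.
Op 8: insert f.com -> 10.0.0.7 (expiry=20+12=32). clock=20
Op 9: insert a.com -> 10.0.0.1 (expiry=20+14=34). clock=20
Op 10: tick 1 -> clock=21.
Op 11: tick 1 -> clock=22.
Op 12: insert e.com -> 10.0.0.2 (expiry=22+1=23). clock=22
Op 13: tick 3 -> clock=25. purged={e.com}
Op 14: insert e.com -> 10.0.0.4 (expiry=25+5=30). clock=25
Op 15: insert d.com -> 10.0.0.1 (expiry=25+7=32). clock=25
Op 16: insert f.com -> 10.0.0.2 (expiry=25+7=32). clock=25
Op 17: insert b.com -> 10.0.0.3 (expiry=25+11=36). clock=25
Op 18: tick 7 -> clock=32. purged={d.com,e.com,f.com}
Op 19: tick 6 -> clock=38. purged={a.com,b.com}
Op 20: insert d.com -> 10.0.0.7 (expiry=38+12=50). clock=38
Op 21: tick 3 -> clock=41.
Op 22: insert a.com -> 10.0.0.2 (expiry=41+2=43). clock=41
Op 23: tick 1 -> clock=42.
Op 24: insert c.com -> 10.0.0.8 (expiry=42+14=56). clock=42
Op 25: insert e.com -> 10.0.0.5 (expiry=42+6=48). clock=42
Op 26: insert b.com -> 10.0.0.7 (expiry=42+4=46). clock=42
Op 27: insert a.com -> 10.0.0.4 (expiry=42+1=43). clock=42
Op 28: tick 3 -> clock=45. purged={a.com}
Op 29: insert d.com -> 10.0.0.7 (expiry=45+5=50). clock=45
lookup a.com: not in cache (expired or never inserted)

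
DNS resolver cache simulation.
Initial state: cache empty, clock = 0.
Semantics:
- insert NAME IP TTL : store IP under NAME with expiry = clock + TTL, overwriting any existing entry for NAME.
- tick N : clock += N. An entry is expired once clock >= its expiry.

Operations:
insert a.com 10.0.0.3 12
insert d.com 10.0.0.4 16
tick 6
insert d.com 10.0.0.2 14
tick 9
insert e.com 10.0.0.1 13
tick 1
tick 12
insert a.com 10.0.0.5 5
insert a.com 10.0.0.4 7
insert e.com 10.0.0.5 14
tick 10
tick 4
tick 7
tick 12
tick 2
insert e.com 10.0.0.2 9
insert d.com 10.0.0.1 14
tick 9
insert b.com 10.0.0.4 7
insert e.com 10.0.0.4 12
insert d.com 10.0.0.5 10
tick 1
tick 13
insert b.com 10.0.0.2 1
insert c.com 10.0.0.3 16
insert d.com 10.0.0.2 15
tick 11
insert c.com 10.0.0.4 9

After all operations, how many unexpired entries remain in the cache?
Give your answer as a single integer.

Op 1: insert a.com -> 10.0.0.3 (expiry=0+12=12). clock=0
Op 2: insert d.com -> 10.0.0.4 (expiry=0+16=16). clock=0
Op 3: tick 6 -> clock=6.
Op 4: insert d.com -> 10.0.0.2 (expiry=6+14=20). clock=6
Op 5: tick 9 -> clock=15. purged={a.com}
Op 6: insert e.com -> 10.0.0.1 (expiry=15+13=28). clock=15
Op 7: tick 1 -> clock=16.
Op 8: tick 12 -> clock=28. purged={d.com,e.com}
Op 9: insert a.com -> 10.0.0.5 (expiry=28+5=33). clock=28
Op 10: insert a.com -> 10.0.0.4 (expiry=28+7=35). clock=28
Op 11: insert e.com -> 10.0.0.5 (expiry=28+14=42). clock=28
Op 12: tick 10 -> clock=38. purged={a.com}
Op 13: tick 4 -> clock=42. purged={e.com}
Op 14: tick 7 -> clock=49.
Op 15: tick 12 -> clock=61.
Op 16: tick 2 -> clock=63.
Op 17: insert e.com -> 10.0.0.2 (expiry=63+9=72). clock=63
Op 18: insert d.com -> 10.0.0.1 (expiry=63+14=77). clock=63
Op 19: tick 9 -> clock=72. purged={e.com}
Op 20: insert b.com -> 10.0.0.4 (expiry=72+7=79). clock=72
Op 21: insert e.com -> 10.0.0.4 (expiry=72+12=84). clock=72
Op 22: insert d.com -> 10.0.0.5 (expiry=72+10=82). clock=72
Op 23: tick 1 -> clock=73.
Op 24: tick 13 -> clock=86. purged={b.com,d.com,e.com}
Op 25: insert b.com -> 10.0.0.2 (expiry=86+1=87). clock=86
Op 26: insert c.com -> 10.0.0.3 (expiry=86+16=102). clock=86
Op 27: insert d.com -> 10.0.0.2 (expiry=86+15=101). clock=86
Op 28: tick 11 -> clock=97. purged={b.com}
Op 29: insert c.com -> 10.0.0.4 (expiry=97+9=106). clock=97
Final cache (unexpired): {c.com,d.com} -> size=2

Answer: 2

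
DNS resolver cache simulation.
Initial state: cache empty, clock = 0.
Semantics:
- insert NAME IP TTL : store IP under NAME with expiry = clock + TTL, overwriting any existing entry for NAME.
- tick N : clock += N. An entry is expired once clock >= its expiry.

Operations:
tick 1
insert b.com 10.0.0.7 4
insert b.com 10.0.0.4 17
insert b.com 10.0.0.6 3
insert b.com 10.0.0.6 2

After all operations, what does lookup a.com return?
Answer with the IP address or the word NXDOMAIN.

Op 1: tick 1 -> clock=1.
Op 2: insert b.com -> 10.0.0.7 (expiry=1+4=5). clock=1
Op 3: insert b.com -> 10.0.0.4 (expiry=1+17=18). clock=1
Op 4: insert b.com -> 10.0.0.6 (expiry=1+3=4). clock=1
Op 5: insert b.com -> 10.0.0.6 (expiry=1+2=3). clock=1
lookup a.com: not in cache (expired or never inserted)

Answer: NXDOMAIN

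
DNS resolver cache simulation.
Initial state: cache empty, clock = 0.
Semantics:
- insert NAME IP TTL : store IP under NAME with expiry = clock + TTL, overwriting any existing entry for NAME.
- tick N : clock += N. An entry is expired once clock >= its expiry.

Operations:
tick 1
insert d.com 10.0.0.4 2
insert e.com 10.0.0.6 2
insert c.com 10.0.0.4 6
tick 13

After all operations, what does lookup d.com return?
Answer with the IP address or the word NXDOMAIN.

Answer: NXDOMAIN

Derivation:
Op 1: tick 1 -> clock=1.
Op 2: insert d.com -> 10.0.0.4 (expiry=1+2=3). clock=1
Op 3: insert e.com -> 10.0.0.6 (expiry=1+2=3). clock=1
Op 4: insert c.com -> 10.0.0.4 (expiry=1+6=7). clock=1
Op 5: tick 13 -> clock=14. purged={c.com,d.com,e.com}
lookup d.com: not in cache (expired or never inserted)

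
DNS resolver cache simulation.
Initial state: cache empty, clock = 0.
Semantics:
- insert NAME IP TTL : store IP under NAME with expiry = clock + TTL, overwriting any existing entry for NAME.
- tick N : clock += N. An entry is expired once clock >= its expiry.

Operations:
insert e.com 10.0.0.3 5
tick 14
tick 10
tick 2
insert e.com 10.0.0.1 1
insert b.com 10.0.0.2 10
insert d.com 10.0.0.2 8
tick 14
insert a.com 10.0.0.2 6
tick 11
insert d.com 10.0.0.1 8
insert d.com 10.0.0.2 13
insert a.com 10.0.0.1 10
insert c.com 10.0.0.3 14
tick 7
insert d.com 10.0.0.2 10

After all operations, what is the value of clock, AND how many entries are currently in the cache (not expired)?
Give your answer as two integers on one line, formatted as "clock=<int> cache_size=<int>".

Answer: clock=58 cache_size=3

Derivation:
Op 1: insert e.com -> 10.0.0.3 (expiry=0+5=5). clock=0
Op 2: tick 14 -> clock=14. purged={e.com}
Op 3: tick 10 -> clock=24.
Op 4: tick 2 -> clock=26.
Op 5: insert e.com -> 10.0.0.1 (expiry=26+1=27). clock=26
Op 6: insert b.com -> 10.0.0.2 (expiry=26+10=36). clock=26
Op 7: insert d.com -> 10.0.0.2 (expiry=26+8=34). clock=26
Op 8: tick 14 -> clock=40. purged={b.com,d.com,e.com}
Op 9: insert a.com -> 10.0.0.2 (expiry=40+6=46). clock=40
Op 10: tick 11 -> clock=51. purged={a.com}
Op 11: insert d.com -> 10.0.0.1 (expiry=51+8=59). clock=51
Op 12: insert d.com -> 10.0.0.2 (expiry=51+13=64). clock=51
Op 13: insert a.com -> 10.0.0.1 (expiry=51+10=61). clock=51
Op 14: insert c.com -> 10.0.0.3 (expiry=51+14=65). clock=51
Op 15: tick 7 -> clock=58.
Op 16: insert d.com -> 10.0.0.2 (expiry=58+10=68). clock=58
Final clock = 58
Final cache (unexpired): {a.com,c.com,d.com} -> size=3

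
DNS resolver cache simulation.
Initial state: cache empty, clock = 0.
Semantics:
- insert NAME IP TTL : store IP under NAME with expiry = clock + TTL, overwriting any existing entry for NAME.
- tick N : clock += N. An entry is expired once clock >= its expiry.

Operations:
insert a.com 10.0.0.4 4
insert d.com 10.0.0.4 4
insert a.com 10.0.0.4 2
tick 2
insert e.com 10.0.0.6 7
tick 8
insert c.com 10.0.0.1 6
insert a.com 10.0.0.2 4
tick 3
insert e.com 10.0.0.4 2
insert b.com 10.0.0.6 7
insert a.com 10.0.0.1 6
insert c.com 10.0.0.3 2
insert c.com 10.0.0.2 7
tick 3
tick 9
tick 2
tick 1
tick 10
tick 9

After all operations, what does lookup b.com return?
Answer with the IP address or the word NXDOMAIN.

Op 1: insert a.com -> 10.0.0.4 (expiry=0+4=4). clock=0
Op 2: insert d.com -> 10.0.0.4 (expiry=0+4=4). clock=0
Op 3: insert a.com -> 10.0.0.4 (expiry=0+2=2). clock=0
Op 4: tick 2 -> clock=2. purged={a.com}
Op 5: insert e.com -> 10.0.0.6 (expiry=2+7=9). clock=2
Op 6: tick 8 -> clock=10. purged={d.com,e.com}
Op 7: insert c.com -> 10.0.0.1 (expiry=10+6=16). clock=10
Op 8: insert a.com -> 10.0.0.2 (expiry=10+4=14). clock=10
Op 9: tick 3 -> clock=13.
Op 10: insert e.com -> 10.0.0.4 (expiry=13+2=15). clock=13
Op 11: insert b.com -> 10.0.0.6 (expiry=13+7=20). clock=13
Op 12: insert a.com -> 10.0.0.1 (expiry=13+6=19). clock=13
Op 13: insert c.com -> 10.0.0.3 (expiry=13+2=15). clock=13
Op 14: insert c.com -> 10.0.0.2 (expiry=13+7=20). clock=13
Op 15: tick 3 -> clock=16. purged={e.com}
Op 16: tick 9 -> clock=25. purged={a.com,b.com,c.com}
Op 17: tick 2 -> clock=27.
Op 18: tick 1 -> clock=28.
Op 19: tick 10 -> clock=38.
Op 20: tick 9 -> clock=47.
lookup b.com: not in cache (expired or never inserted)

Answer: NXDOMAIN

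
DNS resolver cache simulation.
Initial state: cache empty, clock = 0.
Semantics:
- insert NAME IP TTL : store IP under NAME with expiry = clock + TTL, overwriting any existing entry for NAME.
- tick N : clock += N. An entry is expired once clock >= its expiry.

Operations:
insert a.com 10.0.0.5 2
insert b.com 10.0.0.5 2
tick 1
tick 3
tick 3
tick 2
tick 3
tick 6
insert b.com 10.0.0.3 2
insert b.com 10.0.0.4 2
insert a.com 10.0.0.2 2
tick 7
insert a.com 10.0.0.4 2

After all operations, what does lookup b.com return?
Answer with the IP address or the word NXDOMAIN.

Answer: NXDOMAIN

Derivation:
Op 1: insert a.com -> 10.0.0.5 (expiry=0+2=2). clock=0
Op 2: insert b.com -> 10.0.0.5 (expiry=0+2=2). clock=0
Op 3: tick 1 -> clock=1.
Op 4: tick 3 -> clock=4. purged={a.com,b.com}
Op 5: tick 3 -> clock=7.
Op 6: tick 2 -> clock=9.
Op 7: tick 3 -> clock=12.
Op 8: tick 6 -> clock=18.
Op 9: insert b.com -> 10.0.0.3 (expiry=18+2=20). clock=18
Op 10: insert b.com -> 10.0.0.4 (expiry=18+2=20). clock=18
Op 11: insert a.com -> 10.0.0.2 (expiry=18+2=20). clock=18
Op 12: tick 7 -> clock=25. purged={a.com,b.com}
Op 13: insert a.com -> 10.0.0.4 (expiry=25+2=27). clock=25
lookup b.com: not in cache (expired or never inserted)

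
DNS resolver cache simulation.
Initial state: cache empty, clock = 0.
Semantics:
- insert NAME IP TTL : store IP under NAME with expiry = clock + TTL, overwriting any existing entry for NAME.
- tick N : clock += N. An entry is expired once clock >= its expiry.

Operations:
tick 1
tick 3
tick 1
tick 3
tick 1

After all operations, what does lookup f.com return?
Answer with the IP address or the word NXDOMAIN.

Answer: NXDOMAIN

Derivation:
Op 1: tick 1 -> clock=1.
Op 2: tick 3 -> clock=4.
Op 3: tick 1 -> clock=5.
Op 4: tick 3 -> clock=8.
Op 5: tick 1 -> clock=9.
lookup f.com: not in cache (expired or never inserted)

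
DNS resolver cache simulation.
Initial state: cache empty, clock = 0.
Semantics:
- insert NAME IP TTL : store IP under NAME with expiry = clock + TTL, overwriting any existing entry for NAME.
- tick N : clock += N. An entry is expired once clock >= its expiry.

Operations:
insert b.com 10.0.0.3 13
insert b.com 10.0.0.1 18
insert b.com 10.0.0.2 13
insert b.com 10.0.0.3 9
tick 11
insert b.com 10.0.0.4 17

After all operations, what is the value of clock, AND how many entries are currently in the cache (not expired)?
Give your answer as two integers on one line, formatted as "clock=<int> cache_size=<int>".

Op 1: insert b.com -> 10.0.0.3 (expiry=0+13=13). clock=0
Op 2: insert b.com -> 10.0.0.1 (expiry=0+18=18). clock=0
Op 3: insert b.com -> 10.0.0.2 (expiry=0+13=13). clock=0
Op 4: insert b.com -> 10.0.0.3 (expiry=0+9=9). clock=0
Op 5: tick 11 -> clock=11. purged={b.com}
Op 6: insert b.com -> 10.0.0.4 (expiry=11+17=28). clock=11
Final clock = 11
Final cache (unexpired): {b.com} -> size=1

Answer: clock=11 cache_size=1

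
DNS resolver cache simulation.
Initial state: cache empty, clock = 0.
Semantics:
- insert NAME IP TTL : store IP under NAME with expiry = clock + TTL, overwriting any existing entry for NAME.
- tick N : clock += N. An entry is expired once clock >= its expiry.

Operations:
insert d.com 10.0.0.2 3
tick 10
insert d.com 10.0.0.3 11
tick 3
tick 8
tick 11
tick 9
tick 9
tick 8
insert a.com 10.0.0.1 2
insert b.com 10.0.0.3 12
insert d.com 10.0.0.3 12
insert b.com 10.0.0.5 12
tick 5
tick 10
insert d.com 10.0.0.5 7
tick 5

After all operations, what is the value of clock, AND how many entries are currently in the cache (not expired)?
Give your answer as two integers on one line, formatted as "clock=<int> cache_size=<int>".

Op 1: insert d.com -> 10.0.0.2 (expiry=0+3=3). clock=0
Op 2: tick 10 -> clock=10. purged={d.com}
Op 3: insert d.com -> 10.0.0.3 (expiry=10+11=21). clock=10
Op 4: tick 3 -> clock=13.
Op 5: tick 8 -> clock=21. purged={d.com}
Op 6: tick 11 -> clock=32.
Op 7: tick 9 -> clock=41.
Op 8: tick 9 -> clock=50.
Op 9: tick 8 -> clock=58.
Op 10: insert a.com -> 10.0.0.1 (expiry=58+2=60). clock=58
Op 11: insert b.com -> 10.0.0.3 (expiry=58+12=70). clock=58
Op 12: insert d.com -> 10.0.0.3 (expiry=58+12=70). clock=58
Op 13: insert b.com -> 10.0.0.5 (expiry=58+12=70). clock=58
Op 14: tick 5 -> clock=63. purged={a.com}
Op 15: tick 10 -> clock=73. purged={b.com,d.com}
Op 16: insert d.com -> 10.0.0.5 (expiry=73+7=80). clock=73
Op 17: tick 5 -> clock=78.
Final clock = 78
Final cache (unexpired): {d.com} -> size=1

Answer: clock=78 cache_size=1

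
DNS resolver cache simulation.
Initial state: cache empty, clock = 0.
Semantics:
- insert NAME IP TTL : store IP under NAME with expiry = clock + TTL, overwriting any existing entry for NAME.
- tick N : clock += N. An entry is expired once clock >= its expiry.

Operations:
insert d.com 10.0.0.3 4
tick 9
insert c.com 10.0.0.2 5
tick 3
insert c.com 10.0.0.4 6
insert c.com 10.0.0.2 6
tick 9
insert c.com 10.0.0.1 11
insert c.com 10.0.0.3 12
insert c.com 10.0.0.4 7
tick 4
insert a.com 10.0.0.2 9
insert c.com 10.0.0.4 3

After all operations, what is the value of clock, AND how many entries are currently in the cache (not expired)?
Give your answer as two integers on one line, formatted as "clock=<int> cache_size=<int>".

Answer: clock=25 cache_size=2

Derivation:
Op 1: insert d.com -> 10.0.0.3 (expiry=0+4=4). clock=0
Op 2: tick 9 -> clock=9. purged={d.com}
Op 3: insert c.com -> 10.0.0.2 (expiry=9+5=14). clock=9
Op 4: tick 3 -> clock=12.
Op 5: insert c.com -> 10.0.0.4 (expiry=12+6=18). clock=12
Op 6: insert c.com -> 10.0.0.2 (expiry=12+6=18). clock=12
Op 7: tick 9 -> clock=21. purged={c.com}
Op 8: insert c.com -> 10.0.0.1 (expiry=21+11=32). clock=21
Op 9: insert c.com -> 10.0.0.3 (expiry=21+12=33). clock=21
Op 10: insert c.com -> 10.0.0.4 (expiry=21+7=28). clock=21
Op 11: tick 4 -> clock=25.
Op 12: insert a.com -> 10.0.0.2 (expiry=25+9=34). clock=25
Op 13: insert c.com -> 10.0.0.4 (expiry=25+3=28). clock=25
Final clock = 25
Final cache (unexpired): {a.com,c.com} -> size=2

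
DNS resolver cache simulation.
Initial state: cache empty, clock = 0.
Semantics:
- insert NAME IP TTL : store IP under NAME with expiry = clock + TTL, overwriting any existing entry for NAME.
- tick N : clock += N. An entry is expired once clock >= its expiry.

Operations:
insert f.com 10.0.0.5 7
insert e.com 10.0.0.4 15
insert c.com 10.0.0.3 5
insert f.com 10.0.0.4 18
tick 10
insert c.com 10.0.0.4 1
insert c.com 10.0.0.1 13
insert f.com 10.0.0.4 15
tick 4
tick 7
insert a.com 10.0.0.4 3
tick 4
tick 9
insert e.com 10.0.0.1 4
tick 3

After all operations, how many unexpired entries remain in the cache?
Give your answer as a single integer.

Op 1: insert f.com -> 10.0.0.5 (expiry=0+7=7). clock=0
Op 2: insert e.com -> 10.0.0.4 (expiry=0+15=15). clock=0
Op 3: insert c.com -> 10.0.0.3 (expiry=0+5=5). clock=0
Op 4: insert f.com -> 10.0.0.4 (expiry=0+18=18). clock=0
Op 5: tick 10 -> clock=10. purged={c.com}
Op 6: insert c.com -> 10.0.0.4 (expiry=10+1=11). clock=10
Op 7: insert c.com -> 10.0.0.1 (expiry=10+13=23). clock=10
Op 8: insert f.com -> 10.0.0.4 (expiry=10+15=25). clock=10
Op 9: tick 4 -> clock=14.
Op 10: tick 7 -> clock=21. purged={e.com}
Op 11: insert a.com -> 10.0.0.4 (expiry=21+3=24). clock=21
Op 12: tick 4 -> clock=25. purged={a.com,c.com,f.com}
Op 13: tick 9 -> clock=34.
Op 14: insert e.com -> 10.0.0.1 (expiry=34+4=38). clock=34
Op 15: tick 3 -> clock=37.
Final cache (unexpired): {e.com} -> size=1

Answer: 1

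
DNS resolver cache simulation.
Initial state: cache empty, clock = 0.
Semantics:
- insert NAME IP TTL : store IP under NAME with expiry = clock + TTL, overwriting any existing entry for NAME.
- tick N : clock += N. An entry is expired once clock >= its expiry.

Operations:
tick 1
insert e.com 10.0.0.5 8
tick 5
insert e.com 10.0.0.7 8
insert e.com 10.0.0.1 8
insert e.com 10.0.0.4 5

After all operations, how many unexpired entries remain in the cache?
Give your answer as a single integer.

Op 1: tick 1 -> clock=1.
Op 2: insert e.com -> 10.0.0.5 (expiry=1+8=9). clock=1
Op 3: tick 5 -> clock=6.
Op 4: insert e.com -> 10.0.0.7 (expiry=6+8=14). clock=6
Op 5: insert e.com -> 10.0.0.1 (expiry=6+8=14). clock=6
Op 6: insert e.com -> 10.0.0.4 (expiry=6+5=11). clock=6
Final cache (unexpired): {e.com} -> size=1

Answer: 1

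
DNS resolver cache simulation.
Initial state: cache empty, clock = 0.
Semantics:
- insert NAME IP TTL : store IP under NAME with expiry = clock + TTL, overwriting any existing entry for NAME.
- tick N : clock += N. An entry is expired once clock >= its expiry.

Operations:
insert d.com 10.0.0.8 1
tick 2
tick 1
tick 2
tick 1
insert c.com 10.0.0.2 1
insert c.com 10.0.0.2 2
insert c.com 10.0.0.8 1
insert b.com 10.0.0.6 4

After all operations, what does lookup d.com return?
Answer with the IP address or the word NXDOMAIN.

Op 1: insert d.com -> 10.0.0.8 (expiry=0+1=1). clock=0
Op 2: tick 2 -> clock=2. purged={d.com}
Op 3: tick 1 -> clock=3.
Op 4: tick 2 -> clock=5.
Op 5: tick 1 -> clock=6.
Op 6: insert c.com -> 10.0.0.2 (expiry=6+1=7). clock=6
Op 7: insert c.com -> 10.0.0.2 (expiry=6+2=8). clock=6
Op 8: insert c.com -> 10.0.0.8 (expiry=6+1=7). clock=6
Op 9: insert b.com -> 10.0.0.6 (expiry=6+4=10). clock=6
lookup d.com: not in cache (expired or never inserted)

Answer: NXDOMAIN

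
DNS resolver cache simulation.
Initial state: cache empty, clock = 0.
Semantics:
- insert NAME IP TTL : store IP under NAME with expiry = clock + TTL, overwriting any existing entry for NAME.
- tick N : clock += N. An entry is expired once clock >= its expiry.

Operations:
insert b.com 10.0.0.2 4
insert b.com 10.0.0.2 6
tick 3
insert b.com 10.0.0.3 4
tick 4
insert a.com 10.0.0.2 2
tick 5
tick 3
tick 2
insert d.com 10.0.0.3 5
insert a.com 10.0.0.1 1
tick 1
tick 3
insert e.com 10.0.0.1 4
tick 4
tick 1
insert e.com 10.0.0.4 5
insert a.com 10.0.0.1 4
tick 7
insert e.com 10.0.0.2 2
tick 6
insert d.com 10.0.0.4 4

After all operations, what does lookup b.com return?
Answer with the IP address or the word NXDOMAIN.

Op 1: insert b.com -> 10.0.0.2 (expiry=0+4=4). clock=0
Op 2: insert b.com -> 10.0.0.2 (expiry=0+6=6). clock=0
Op 3: tick 3 -> clock=3.
Op 4: insert b.com -> 10.0.0.3 (expiry=3+4=7). clock=3
Op 5: tick 4 -> clock=7. purged={b.com}
Op 6: insert a.com -> 10.0.0.2 (expiry=7+2=9). clock=7
Op 7: tick 5 -> clock=12. purged={a.com}
Op 8: tick 3 -> clock=15.
Op 9: tick 2 -> clock=17.
Op 10: insert d.com -> 10.0.0.3 (expiry=17+5=22). clock=17
Op 11: insert a.com -> 10.0.0.1 (expiry=17+1=18). clock=17
Op 12: tick 1 -> clock=18. purged={a.com}
Op 13: tick 3 -> clock=21.
Op 14: insert e.com -> 10.0.0.1 (expiry=21+4=25). clock=21
Op 15: tick 4 -> clock=25. purged={d.com,e.com}
Op 16: tick 1 -> clock=26.
Op 17: insert e.com -> 10.0.0.4 (expiry=26+5=31). clock=26
Op 18: insert a.com -> 10.0.0.1 (expiry=26+4=30). clock=26
Op 19: tick 7 -> clock=33. purged={a.com,e.com}
Op 20: insert e.com -> 10.0.0.2 (expiry=33+2=35). clock=33
Op 21: tick 6 -> clock=39. purged={e.com}
Op 22: insert d.com -> 10.0.0.4 (expiry=39+4=43). clock=39
lookup b.com: not in cache (expired or never inserted)

Answer: NXDOMAIN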